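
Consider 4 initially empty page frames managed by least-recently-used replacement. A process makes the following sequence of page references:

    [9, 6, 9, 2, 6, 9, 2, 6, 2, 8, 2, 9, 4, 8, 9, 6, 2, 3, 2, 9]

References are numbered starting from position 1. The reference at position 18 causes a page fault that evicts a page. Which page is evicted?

pos 1: 9: miss, frames (9)
pos 2: 6: miss, frames (9 6)
pos 3: 9: hit
pos 4: 2: miss, frames (6 9 2)
pos 5: 6: hit
pos 6: 9: hit
pos 7: 2: hit
pos 8: 6: hit
pos 9: 2: hit
pos 10: 8: miss, frames (9 6 2 8)
pos 11: 2: hit
pos 12: 9: hit
pos 13: 4: miss, evict 6, frames (8 2 9 4)
pos 14: 8: hit
pos 15: 9: hit
pos 16: 6: miss, evict 2, frames (4 8 9 6)
pos 17: 2: miss, evict 4, frames (8 9 6 2)
pos 18: 3: miss, evict 8, frames (9 6 2 3)
At position 18, page 8 is evicted.

8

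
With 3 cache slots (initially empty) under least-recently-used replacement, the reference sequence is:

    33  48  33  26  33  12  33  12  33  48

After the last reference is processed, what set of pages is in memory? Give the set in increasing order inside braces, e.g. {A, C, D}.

33 → miss, frames [33]
48 → miss, frames [33, 48]
33 → hit
26 → miss, frames [48, 33, 26]
33 → hit
12 → miss, evict 48, frames [26, 33, 12]
33 → hit
12 → hit
33 → hit
48 → miss, evict 26, frames [12, 33, 48]

{12, 33, 48}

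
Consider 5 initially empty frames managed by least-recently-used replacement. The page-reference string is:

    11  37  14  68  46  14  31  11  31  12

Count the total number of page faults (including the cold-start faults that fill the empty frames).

8

11: miss, frames [11]
37: miss, frames [11, 37]
14: miss, frames [11, 37, 14]
68: miss, frames [11, 37, 14, 68]
46: miss, frames [11, 37, 14, 68, 46]
14: hit
31: miss, evict 11, frames [37, 68, 46, 14, 31]
11: miss, evict 37, frames [68, 46, 14, 31, 11]
31: hit
12: miss, evict 68, frames [46, 14, 11, 31, 12]
Page faults: 8.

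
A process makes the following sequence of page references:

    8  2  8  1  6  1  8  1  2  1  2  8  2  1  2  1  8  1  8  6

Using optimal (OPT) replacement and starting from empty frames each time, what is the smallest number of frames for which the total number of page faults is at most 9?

f=1: 20 faults
f=2: 10 faults
f=3: 6 faults
f=4: 4 faults
Smallest f with faults ≤ 9 is 3.

3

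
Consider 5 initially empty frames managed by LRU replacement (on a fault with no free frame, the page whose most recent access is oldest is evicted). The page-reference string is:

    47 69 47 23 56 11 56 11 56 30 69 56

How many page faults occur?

47: miss, frames [47]
69: miss, frames [47, 69]
47: hit
23: miss, frames [69, 47, 23]
56: miss, frames [69, 47, 23, 56]
11: miss, frames [69, 47, 23, 56, 11]
56: hit
11: hit
56: hit
30: miss, evict 69, frames [47, 23, 11, 56, 30]
69: miss, evict 47, frames [23, 11, 56, 30, 69]
56: hit
Page faults: 7.

7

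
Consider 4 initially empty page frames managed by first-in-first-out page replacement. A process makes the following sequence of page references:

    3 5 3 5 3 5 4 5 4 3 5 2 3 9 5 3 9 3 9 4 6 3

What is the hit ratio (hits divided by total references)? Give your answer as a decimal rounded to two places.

0.68

3 -> fault, frames [3]
5 -> fault, frames [3, 5]
3 -> hit
5 -> hit
3 -> hit
5 -> hit
4 -> fault, frames [3, 5, 4]
5 -> hit
4 -> hit
3 -> hit
5 -> hit
2 -> fault, frames [3, 5, 4, 2]
3 -> hit
9 -> fault, evict 3, frames [5, 4, 2, 9]
5 -> hit
3 -> fault, evict 5, frames [4, 2, 9, 3]
9 -> hit
3 -> hit
9 -> hit
4 -> hit
6 -> fault, evict 4, frames [2, 9, 3, 6]
3 -> hit
Hits: 15 of 22 references → 15/22 = 0.6818.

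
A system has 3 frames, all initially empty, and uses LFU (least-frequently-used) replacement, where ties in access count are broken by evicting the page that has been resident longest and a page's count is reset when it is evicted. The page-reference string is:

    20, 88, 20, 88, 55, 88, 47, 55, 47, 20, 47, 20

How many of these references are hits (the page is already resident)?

20 -> miss, frames (20)
88 -> miss, frames (20 88)
20 -> hit
88 -> hit
55 -> miss, frames (20 88 55)
88 -> hit
47 -> miss, evict 55, frames (20 88 47)
55 -> miss, evict 47, frames (20 88 55)
47 -> miss, evict 55, frames (20 88 47)
20 -> hit
47 -> hit
20 -> hit
Hits: 6.

6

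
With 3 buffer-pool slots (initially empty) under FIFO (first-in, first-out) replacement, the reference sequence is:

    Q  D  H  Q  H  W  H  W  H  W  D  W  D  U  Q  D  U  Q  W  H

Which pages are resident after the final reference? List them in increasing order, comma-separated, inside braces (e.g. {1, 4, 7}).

Q → miss, frames {Q}
D → miss, frames {Q,D}
H → miss, frames {Q,D,H}
Q → hit
H → hit
W → miss, evict Q, frames {D,H,W}
H → hit
W → hit
H → hit
W → hit
D → hit
W → hit
D → hit
U → miss, evict D, frames {H,W,U}
Q → miss, evict H, frames {W,U,Q}
D → miss, evict W, frames {U,Q,D}
U → hit
Q → hit
W → miss, evict U, frames {Q,D,W}
H → miss, evict Q, frames {D,W,H}

{D, H, W}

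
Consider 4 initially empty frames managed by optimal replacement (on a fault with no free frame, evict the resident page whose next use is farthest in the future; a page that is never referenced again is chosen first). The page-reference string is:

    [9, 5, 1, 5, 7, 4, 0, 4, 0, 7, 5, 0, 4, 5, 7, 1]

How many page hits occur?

9 -> miss, frames (9)
5 -> miss, frames (9 5)
1 -> miss, frames (9 5 1)
5 -> hit
7 -> miss, frames (9 5 1 7)
4 -> miss, evict 9, frames (5 1 7 4)
0 -> miss, evict 1, frames (5 7 4 0)
4 -> hit
0 -> hit
7 -> hit
5 -> hit
0 -> hit
4 -> hit
5 -> hit
7 -> hit
1 -> miss, evict 0, frames (5 7 4 1)
Hits: 9.

9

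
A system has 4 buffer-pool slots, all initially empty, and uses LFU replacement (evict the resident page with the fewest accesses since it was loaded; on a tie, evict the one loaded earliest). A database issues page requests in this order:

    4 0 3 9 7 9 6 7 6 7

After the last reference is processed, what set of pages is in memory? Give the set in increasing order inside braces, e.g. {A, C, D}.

{3, 6, 7, 9}

4: miss, frames [4]
0: miss, frames [4, 0]
3: miss, frames [4, 0, 3]
9: miss, frames [4, 0, 3, 9]
7: miss, evict 4, frames [0, 3, 9, 7]
9: hit
6: miss, evict 0, frames [3, 9, 7, 6]
7: hit
6: hit
7: hit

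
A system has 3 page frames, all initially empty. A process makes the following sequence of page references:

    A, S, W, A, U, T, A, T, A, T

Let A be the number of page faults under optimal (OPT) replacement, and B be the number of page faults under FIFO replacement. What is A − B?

-1

Under OPT: F F F . F F . . . . → 5 faults.
Under FIFO: F F F . F F F . . . → 6 faults.
A − B = 5 − 6 = -1.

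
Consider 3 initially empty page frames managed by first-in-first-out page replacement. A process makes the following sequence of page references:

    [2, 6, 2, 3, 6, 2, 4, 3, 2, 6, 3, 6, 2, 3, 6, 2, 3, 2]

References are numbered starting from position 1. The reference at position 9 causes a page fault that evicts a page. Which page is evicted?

6

pos 1: 2: fault, frames {2}
pos 2: 6: fault, frames {2,6}
pos 3: 2: hit
pos 4: 3: fault, frames {2,6,3}
pos 5: 6: hit
pos 6: 2: hit
pos 7: 4: fault, evict 2, frames {6,3,4}
pos 8: 3: hit
pos 9: 2: fault, evict 6, frames {3,4,2}
At position 9, page 6 is evicted.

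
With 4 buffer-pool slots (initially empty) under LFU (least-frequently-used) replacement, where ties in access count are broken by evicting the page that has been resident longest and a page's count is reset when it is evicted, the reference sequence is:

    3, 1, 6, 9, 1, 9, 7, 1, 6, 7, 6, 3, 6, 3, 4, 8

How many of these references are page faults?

3 -> fault, frames {3}
1 -> fault, frames {3,1}
6 -> fault, frames {3,1,6}
9 -> fault, frames {3,1,6,9}
1 -> hit
9 -> hit
7 -> fault, evict 3, frames {1,6,9,7}
1 -> hit
6 -> hit
7 -> hit
6 -> hit
3 -> fault, evict 9, frames {1,6,7,3}
6 -> hit
3 -> hit
4 -> fault, evict 7, frames {1,6,3,4}
8 -> fault, evict 4, frames {1,6,3,8}
Page faults: 8.

8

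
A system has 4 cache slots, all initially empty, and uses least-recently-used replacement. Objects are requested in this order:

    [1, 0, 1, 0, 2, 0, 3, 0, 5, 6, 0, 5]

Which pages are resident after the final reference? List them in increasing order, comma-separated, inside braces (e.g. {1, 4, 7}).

1 → miss, frames {1}
0 → miss, frames {1,0}
1 → hit
0 → hit
2 → miss, frames {1,0,2}
0 → hit
3 → miss, frames {1,2,0,3}
0 → hit
5 → miss, evict 1, frames {2,3,0,5}
6 → miss, evict 2, frames {3,0,5,6}
0 → hit
5 → hit

{0, 3, 5, 6}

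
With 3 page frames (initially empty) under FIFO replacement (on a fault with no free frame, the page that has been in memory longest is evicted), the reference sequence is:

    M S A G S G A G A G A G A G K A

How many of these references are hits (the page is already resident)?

11

M → miss, frames {M}
S → miss, frames {M,S}
A → miss, frames {M,S,A}
G → miss, evict M, frames {S,A,G}
S → hit
G → hit
A → hit
G → hit
A → hit
G → hit
A → hit
G → hit
A → hit
G → hit
K → miss, evict S, frames {A,G,K}
A → hit
Hits: 11.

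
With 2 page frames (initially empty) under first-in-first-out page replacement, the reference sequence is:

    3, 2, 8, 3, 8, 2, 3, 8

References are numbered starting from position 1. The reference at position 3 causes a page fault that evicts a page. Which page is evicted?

pos 1: 3 → miss, frames (3)
pos 2: 2 → miss, frames (3 2)
pos 3: 8 → miss, evict 3, frames (2 8)
At position 3, page 3 is evicted.

3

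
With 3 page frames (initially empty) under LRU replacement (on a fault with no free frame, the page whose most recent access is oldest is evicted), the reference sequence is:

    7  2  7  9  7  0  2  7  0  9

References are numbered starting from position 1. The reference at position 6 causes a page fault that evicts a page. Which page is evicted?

2

pos 1: 7: miss, frames {7}
pos 2: 2: miss, frames {7,2}
pos 3: 7: hit
pos 4: 9: miss, frames {2,7,9}
pos 5: 7: hit
pos 6: 0: miss, evict 2, frames {9,7,0}
At position 6, page 2 is evicted.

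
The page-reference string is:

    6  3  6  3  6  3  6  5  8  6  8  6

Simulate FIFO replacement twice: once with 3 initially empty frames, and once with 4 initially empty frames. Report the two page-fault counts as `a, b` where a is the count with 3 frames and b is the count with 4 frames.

5, 4

3 frames: F F . . . . . F F F . . → 5 faults.
4 frames: F F . . . . . F F . . . → 4 faults.
4 < 5: adding a frame reduced faults, as is typical.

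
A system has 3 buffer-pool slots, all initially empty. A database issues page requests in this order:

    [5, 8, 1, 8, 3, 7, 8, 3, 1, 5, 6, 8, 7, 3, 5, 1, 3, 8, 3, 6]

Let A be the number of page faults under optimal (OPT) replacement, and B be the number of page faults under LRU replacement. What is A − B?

-3

Under OPT: F F F . F F . . F F F . . F F F . . . F → 12 faults.
Under LRU: F F F . F F . . F F F F F F F F . F . F → 15 faults.
A − B = 12 − 15 = -3.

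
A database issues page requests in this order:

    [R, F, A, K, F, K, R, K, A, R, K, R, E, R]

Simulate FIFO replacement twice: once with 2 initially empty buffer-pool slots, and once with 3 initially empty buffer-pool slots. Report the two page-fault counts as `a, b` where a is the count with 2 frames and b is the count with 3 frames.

2 frames: F F F F F . F F F F F . F F → 12 faults.
3 frames: F F F F . . F . . . . . F . → 6 faults.
6 < 12: adding a frame reduced faults, as is typical.

12, 6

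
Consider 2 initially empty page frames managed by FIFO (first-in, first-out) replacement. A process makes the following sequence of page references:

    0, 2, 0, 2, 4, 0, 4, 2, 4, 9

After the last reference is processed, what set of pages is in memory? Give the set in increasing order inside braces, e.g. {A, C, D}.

0 → miss, frames [0]
2 → miss, frames [0, 2]
0 → hit
2 → hit
4 → miss, evict 0, frames [2, 4]
0 → miss, evict 2, frames [4, 0]
4 → hit
2 → miss, evict 4, frames [0, 2]
4 → miss, evict 0, frames [2, 4]
9 → miss, evict 2, frames [4, 9]

{4, 9}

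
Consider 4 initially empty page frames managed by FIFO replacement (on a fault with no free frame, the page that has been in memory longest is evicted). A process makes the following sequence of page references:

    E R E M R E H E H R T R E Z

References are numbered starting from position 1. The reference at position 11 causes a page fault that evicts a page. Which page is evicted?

pos 1: E -> miss, frames [E]
pos 2: R -> miss, frames [E, R]
pos 3: E -> hit
pos 4: M -> miss, frames [E, R, M]
pos 5: R -> hit
pos 6: E -> hit
pos 7: H -> miss, frames [E, R, M, H]
pos 8: E -> hit
pos 9: H -> hit
pos 10: R -> hit
pos 11: T -> miss, evict E, frames [R, M, H, T]
At position 11, page E is evicted.

E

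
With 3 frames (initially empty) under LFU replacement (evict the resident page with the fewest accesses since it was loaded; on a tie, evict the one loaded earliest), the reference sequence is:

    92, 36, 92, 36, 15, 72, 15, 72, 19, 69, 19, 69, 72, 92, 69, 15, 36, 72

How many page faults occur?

92 -> miss, frames (92)
36 -> miss, frames (92 36)
92 -> hit
36 -> hit
15 -> miss, frames (92 36 15)
72 -> miss, evict 15, frames (92 36 72)
15 -> miss, evict 72, frames (92 36 15)
72 -> miss, evict 15, frames (92 36 72)
19 -> miss, evict 72, frames (92 36 19)
69 -> miss, evict 19, frames (92 36 69)
19 -> miss, evict 69, frames (92 36 19)
69 -> miss, evict 19, frames (92 36 69)
72 -> miss, evict 69, frames (92 36 72)
92 -> hit
69 -> miss, evict 72, frames (92 36 69)
15 -> miss, evict 69, frames (92 36 15)
36 -> hit
72 -> miss, evict 15, frames (92 36 72)
Page faults: 14.

14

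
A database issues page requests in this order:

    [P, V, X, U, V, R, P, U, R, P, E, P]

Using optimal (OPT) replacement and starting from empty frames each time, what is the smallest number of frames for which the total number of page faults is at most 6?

f=1: 12 faults
f=2: 8 faults
f=3: 6 faults
f=4: 6 faults
f=5: 6 faults
f=6: 6 faults
Smallest f with faults ≤ 6 is 3.

3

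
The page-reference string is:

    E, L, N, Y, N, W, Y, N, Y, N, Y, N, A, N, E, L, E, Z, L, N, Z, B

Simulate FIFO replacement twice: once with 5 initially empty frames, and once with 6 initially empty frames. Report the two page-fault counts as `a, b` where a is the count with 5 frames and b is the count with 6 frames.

11, 8

5 frames: F F F F . F . . . . . . F . F F . F . F . F → 11 faults.
6 frames: F F F F . F . . . . . . F . . . . F . . . F → 8 faults.
8 < 11: adding a frame reduced faults, as is typical.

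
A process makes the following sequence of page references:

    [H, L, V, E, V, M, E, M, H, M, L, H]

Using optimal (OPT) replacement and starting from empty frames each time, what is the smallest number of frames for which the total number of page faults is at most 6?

3

f=1: 12 faults
f=2: 7 faults
f=3: 6 faults
f=4: 5 faults
f=5: 5 faults
Smallest f with faults ≤ 6 is 3.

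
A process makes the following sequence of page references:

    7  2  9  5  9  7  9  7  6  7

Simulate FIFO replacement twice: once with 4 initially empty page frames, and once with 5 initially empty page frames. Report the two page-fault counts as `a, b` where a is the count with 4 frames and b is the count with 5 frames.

4 frames: F F F F . . . . F F → 6 faults.
5 frames: F F F F . . . . F . → 5 faults.
5 < 6: adding a frame reduced faults, as is typical.

6, 5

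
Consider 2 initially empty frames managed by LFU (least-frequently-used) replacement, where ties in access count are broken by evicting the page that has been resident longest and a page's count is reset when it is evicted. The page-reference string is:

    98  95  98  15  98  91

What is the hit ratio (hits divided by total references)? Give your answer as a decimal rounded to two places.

98: fault, frames {98}
95: fault, frames {98,95}
98: hit
15: fault, evict 95, frames {98,15}
98: hit
91: fault, evict 15, frames {98,91}
Hits: 2 of 6 references → 2/6 = 0.3333.

0.33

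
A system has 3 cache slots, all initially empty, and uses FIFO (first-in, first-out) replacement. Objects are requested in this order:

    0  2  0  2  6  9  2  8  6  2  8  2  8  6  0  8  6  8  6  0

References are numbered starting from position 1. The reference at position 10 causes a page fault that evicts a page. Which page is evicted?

6

pos 1: 0: fault, frames [0]
pos 2: 2: fault, frames [0, 2]
pos 3: 0: hit
pos 4: 2: hit
pos 5: 6: fault, frames [0, 2, 6]
pos 6: 9: fault, evict 0, frames [2, 6, 9]
pos 7: 2: hit
pos 8: 8: fault, evict 2, frames [6, 9, 8]
pos 9: 6: hit
pos 10: 2: fault, evict 6, frames [9, 8, 2]
At position 10, page 6 is evicted.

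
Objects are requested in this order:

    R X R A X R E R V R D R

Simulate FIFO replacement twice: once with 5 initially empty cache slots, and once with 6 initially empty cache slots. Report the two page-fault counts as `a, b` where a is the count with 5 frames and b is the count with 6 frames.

5 frames: F F . F . . F . F . F F → 7 faults.
6 frames: F F . F . . F . F . F . → 6 faults.
6 < 7: adding a frame reduced faults, as is typical.

7, 6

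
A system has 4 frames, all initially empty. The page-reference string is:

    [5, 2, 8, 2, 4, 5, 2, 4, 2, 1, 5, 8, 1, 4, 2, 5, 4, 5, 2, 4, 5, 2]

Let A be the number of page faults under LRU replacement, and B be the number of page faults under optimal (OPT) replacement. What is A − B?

Under LRU: F F F . F . . . . F . F . F F F . . . . . . → 9 faults.
Under OPT: F F F . F . . . . F . . . . F . . . . . . . → 6 faults.
A − B = 9 − 6 = 3.

3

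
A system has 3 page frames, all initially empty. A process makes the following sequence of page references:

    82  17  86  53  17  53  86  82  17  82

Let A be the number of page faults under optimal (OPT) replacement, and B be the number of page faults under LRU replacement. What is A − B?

-1

Under OPT: F F F F . . . F . . → 5 faults.
Under LRU: F F F F . . . F F . → 6 faults.
A − B = 5 − 6 = -1.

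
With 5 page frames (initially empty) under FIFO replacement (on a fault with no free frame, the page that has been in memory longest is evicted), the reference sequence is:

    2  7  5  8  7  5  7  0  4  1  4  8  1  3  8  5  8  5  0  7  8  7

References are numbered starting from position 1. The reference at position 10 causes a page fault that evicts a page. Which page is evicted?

7

pos 1: 2 -> fault, frames [2]
pos 2: 7 -> fault, frames [2, 7]
pos 3: 5 -> fault, frames [2, 7, 5]
pos 4: 8 -> fault, frames [2, 7, 5, 8]
pos 5: 7 -> hit
pos 6: 5 -> hit
pos 7: 7 -> hit
pos 8: 0 -> fault, frames [2, 7, 5, 8, 0]
pos 9: 4 -> fault, evict 2, frames [7, 5, 8, 0, 4]
pos 10: 1 -> fault, evict 7, frames [5, 8, 0, 4, 1]
At position 10, page 7 is evicted.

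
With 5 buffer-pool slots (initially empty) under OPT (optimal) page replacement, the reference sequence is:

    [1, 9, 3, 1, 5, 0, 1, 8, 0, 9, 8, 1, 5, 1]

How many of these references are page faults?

1 -> miss, frames [1]
9 -> miss, frames [1, 9]
3 -> miss, frames [1, 9, 3]
1 -> hit
5 -> miss, frames [1, 9, 3, 5]
0 -> miss, frames [1, 9, 3, 5, 0]
1 -> hit
8 -> miss, evict 3, frames [1, 9, 5, 0, 8]
0 -> hit
9 -> hit
8 -> hit
1 -> hit
5 -> hit
1 -> hit
Page faults: 6.

6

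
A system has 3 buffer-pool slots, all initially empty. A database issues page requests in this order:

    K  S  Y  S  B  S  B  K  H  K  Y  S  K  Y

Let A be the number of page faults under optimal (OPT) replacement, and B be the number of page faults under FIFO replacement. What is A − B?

Under OPT: F F F . F . . . F . F . . . → 6 faults.
Under FIFO: F F F . F . . F F . F F F . → 9 faults.
A − B = 6 − 9 = -3.

-3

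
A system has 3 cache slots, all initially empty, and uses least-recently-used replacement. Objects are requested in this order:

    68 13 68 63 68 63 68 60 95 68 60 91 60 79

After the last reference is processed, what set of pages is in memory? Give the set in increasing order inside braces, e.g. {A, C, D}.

{60, 79, 91}

68 -> miss, frames {68}
13 -> miss, frames {68,13}
68 -> hit
63 -> miss, frames {13,68,63}
68 -> hit
63 -> hit
68 -> hit
60 -> miss, evict 13, frames {63,68,60}
95 -> miss, evict 63, frames {68,60,95}
68 -> hit
60 -> hit
91 -> miss, evict 95, frames {68,60,91}
60 -> hit
79 -> miss, evict 68, frames {91,60,79}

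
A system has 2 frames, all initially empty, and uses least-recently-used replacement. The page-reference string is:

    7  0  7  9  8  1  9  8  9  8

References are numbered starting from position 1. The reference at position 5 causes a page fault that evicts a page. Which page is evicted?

7

pos 1: 7 → miss, frames {7}
pos 2: 0 → miss, frames {7,0}
pos 3: 7 → hit
pos 4: 9 → miss, evict 0, frames {7,9}
pos 5: 8 → miss, evict 7, frames {9,8}
At position 5, page 7 is evicted.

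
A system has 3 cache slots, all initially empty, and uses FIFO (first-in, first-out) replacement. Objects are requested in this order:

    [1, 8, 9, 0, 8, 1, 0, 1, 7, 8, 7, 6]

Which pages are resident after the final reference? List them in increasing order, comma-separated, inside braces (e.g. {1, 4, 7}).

{6, 7, 8}

1 → fault, frames [1]
8 → fault, frames [1, 8]
9 → fault, frames [1, 8, 9]
0 → fault, evict 1, frames [8, 9, 0]
8 → hit
1 → fault, evict 8, frames [9, 0, 1]
0 → hit
1 → hit
7 → fault, evict 9, frames [0, 1, 7]
8 → fault, evict 0, frames [1, 7, 8]
7 → hit
6 → fault, evict 1, frames [7, 8, 6]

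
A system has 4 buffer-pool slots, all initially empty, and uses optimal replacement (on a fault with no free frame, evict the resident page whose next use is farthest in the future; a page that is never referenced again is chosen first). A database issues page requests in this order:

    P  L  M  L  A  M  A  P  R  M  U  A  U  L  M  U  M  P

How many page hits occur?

11

P: miss, frames (P)
L: miss, frames (P L)
M: miss, frames (P L M)
L: hit
A: miss, frames (P L M A)
M: hit
A: hit
P: hit
R: miss, evict P, frames (L M A R)
M: hit
U: miss, evict R, frames (L M A U)
A: hit
U: hit
L: hit
M: hit
U: hit
M: hit
P: miss, evict U, frames (L M A P)
Hits: 11.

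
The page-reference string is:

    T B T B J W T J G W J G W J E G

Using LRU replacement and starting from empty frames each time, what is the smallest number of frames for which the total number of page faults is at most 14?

f=1: 16 faults
f=2: 14 faults
f=3: 9 faults
f=4: 6 faults
f=5: 6 faults
f=6: 6 faults
Smallest f with faults ≤ 14 is 2.

2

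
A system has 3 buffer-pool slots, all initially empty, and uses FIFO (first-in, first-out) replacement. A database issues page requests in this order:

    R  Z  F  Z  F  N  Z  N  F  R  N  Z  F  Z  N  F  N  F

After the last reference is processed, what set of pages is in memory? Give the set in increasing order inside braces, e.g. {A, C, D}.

{F, N, Z}

R: fault, frames [R]
Z: fault, frames [R, Z]
F: fault, frames [R, Z, F]
Z: hit
F: hit
N: fault, evict R, frames [Z, F, N]
Z: hit
N: hit
F: hit
R: fault, evict Z, frames [F, N, R]
N: hit
Z: fault, evict F, frames [N, R, Z]
F: fault, evict N, frames [R, Z, F]
Z: hit
N: fault, evict R, frames [Z, F, N]
F: hit
N: hit
F: hit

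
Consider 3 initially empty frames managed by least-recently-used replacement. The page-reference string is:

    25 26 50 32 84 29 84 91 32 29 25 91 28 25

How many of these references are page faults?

25 -> fault, frames [25]
26 -> fault, frames [25, 26]
50 -> fault, frames [25, 26, 50]
32 -> fault, evict 25, frames [26, 50, 32]
84 -> fault, evict 26, frames [50, 32, 84]
29 -> fault, evict 50, frames [32, 84, 29]
84 -> hit
91 -> fault, evict 32, frames [29, 84, 91]
32 -> fault, evict 29, frames [84, 91, 32]
29 -> fault, evict 84, frames [91, 32, 29]
25 -> fault, evict 91, frames [32, 29, 25]
91 -> fault, evict 32, frames [29, 25, 91]
28 -> fault, evict 29, frames [25, 91, 28]
25 -> hit
Page faults: 12.

12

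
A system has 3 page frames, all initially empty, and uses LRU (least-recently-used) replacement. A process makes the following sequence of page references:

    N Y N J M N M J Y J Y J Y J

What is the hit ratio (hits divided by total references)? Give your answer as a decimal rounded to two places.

0.64

N → miss, frames (N)
Y → miss, frames (N Y)
N → hit
J → miss, frames (Y N J)
M → miss, evict Y, frames (N J M)
N → hit
M → hit
J → hit
Y → miss, evict N, frames (M J Y)
J → hit
Y → hit
J → hit
Y → hit
J → hit
Hits: 9 of 14 references → 9/14 = 0.6429.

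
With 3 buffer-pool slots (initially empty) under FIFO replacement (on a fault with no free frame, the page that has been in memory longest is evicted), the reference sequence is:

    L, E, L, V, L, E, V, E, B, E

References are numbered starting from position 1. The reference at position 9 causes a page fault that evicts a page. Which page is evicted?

pos 1: L -> fault, frames [L]
pos 2: E -> fault, frames [L, E]
pos 3: L -> hit
pos 4: V -> fault, frames [L, E, V]
pos 5: L -> hit
pos 6: E -> hit
pos 7: V -> hit
pos 8: E -> hit
pos 9: B -> fault, evict L, frames [E, V, B]
At position 9, page L is evicted.

L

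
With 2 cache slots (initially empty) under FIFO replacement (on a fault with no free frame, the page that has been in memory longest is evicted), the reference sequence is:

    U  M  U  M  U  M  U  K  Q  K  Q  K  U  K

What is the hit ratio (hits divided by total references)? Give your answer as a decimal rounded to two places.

0.57

U -> fault, frames (U)
M -> fault, frames (U M)
U -> hit
M -> hit
U -> hit
M -> hit
U -> hit
K -> fault, evict U, frames (M K)
Q -> fault, evict M, frames (K Q)
K -> hit
Q -> hit
K -> hit
U -> fault, evict K, frames (Q U)
K -> fault, evict Q, frames (U K)
Hits: 8 of 14 references → 8/14 = 0.5714.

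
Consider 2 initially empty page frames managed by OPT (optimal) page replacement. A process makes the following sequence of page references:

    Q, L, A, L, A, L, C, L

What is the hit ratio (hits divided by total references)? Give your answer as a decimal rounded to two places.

Q -> miss, frames [Q]
L -> miss, frames [Q, L]
A -> miss, evict Q, frames [L, A]
L -> hit
A -> hit
L -> hit
C -> miss, evict A, frames [L, C]
L -> hit
Hits: 4 of 8 references → 4/8 = 0.5000.

0.50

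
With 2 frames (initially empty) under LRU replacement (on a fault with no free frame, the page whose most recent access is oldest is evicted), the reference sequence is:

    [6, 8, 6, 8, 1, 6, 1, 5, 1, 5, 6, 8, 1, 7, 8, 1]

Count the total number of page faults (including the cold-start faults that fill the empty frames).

11

6: miss, frames {6}
8: miss, frames {6,8}
6: hit
8: hit
1: miss, evict 6, frames {8,1}
6: miss, evict 8, frames {1,6}
1: hit
5: miss, evict 6, frames {1,5}
1: hit
5: hit
6: miss, evict 1, frames {5,6}
8: miss, evict 5, frames {6,8}
1: miss, evict 6, frames {8,1}
7: miss, evict 8, frames {1,7}
8: miss, evict 1, frames {7,8}
1: miss, evict 7, frames {8,1}
Page faults: 11.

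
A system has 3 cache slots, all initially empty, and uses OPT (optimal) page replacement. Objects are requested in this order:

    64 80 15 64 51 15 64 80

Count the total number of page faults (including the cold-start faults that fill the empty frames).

5

64 -> fault, frames [64]
80 -> fault, frames [64, 80]
15 -> fault, frames [64, 80, 15]
64 -> hit
51 -> fault, evict 80, frames [64, 15, 51]
15 -> hit
64 -> hit
80 -> fault, evict 51, frames [64, 15, 80]
Page faults: 5.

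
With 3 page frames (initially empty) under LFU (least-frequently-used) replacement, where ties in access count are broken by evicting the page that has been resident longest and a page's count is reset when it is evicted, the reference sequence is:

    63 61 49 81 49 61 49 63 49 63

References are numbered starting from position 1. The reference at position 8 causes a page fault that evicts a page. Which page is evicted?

81

pos 1: 63 → fault, frames {63}
pos 2: 61 → fault, frames {63,61}
pos 3: 49 → fault, frames {63,61,49}
pos 4: 81 → fault, evict 63, frames {61,49,81}
pos 5: 49 → hit
pos 6: 61 → hit
pos 7: 49 → hit
pos 8: 63 → fault, evict 81, frames {61,49,63}
At position 8, page 81 is evicted.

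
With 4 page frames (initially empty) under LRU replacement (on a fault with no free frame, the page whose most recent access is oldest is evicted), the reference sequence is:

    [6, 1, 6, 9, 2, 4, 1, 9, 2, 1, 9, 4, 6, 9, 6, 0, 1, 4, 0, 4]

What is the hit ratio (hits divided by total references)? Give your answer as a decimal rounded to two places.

6 -> fault, frames [6]
1 -> fault, frames [6, 1]
6 -> hit
9 -> fault, frames [1, 6, 9]
2 -> fault, frames [1, 6, 9, 2]
4 -> fault, evict 1, frames [6, 9, 2, 4]
1 -> fault, evict 6, frames [9, 2, 4, 1]
9 -> hit
2 -> hit
1 -> hit
9 -> hit
4 -> hit
6 -> fault, evict 2, frames [1, 9, 4, 6]
9 -> hit
6 -> hit
0 -> fault, evict 1, frames [4, 9, 6, 0]
1 -> fault, evict 4, frames [9, 6, 0, 1]
4 -> fault, evict 9, frames [6, 0, 1, 4]
0 -> hit
4 -> hit
Hits: 10 of 20 references → 10/20 = 0.5000.

0.50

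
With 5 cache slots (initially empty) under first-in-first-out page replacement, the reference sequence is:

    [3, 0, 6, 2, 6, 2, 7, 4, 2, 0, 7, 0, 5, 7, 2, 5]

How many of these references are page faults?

7

3 -> miss, frames {3}
0 -> miss, frames {3,0}
6 -> miss, frames {3,0,6}
2 -> miss, frames {3,0,6,2}
6 -> hit
2 -> hit
7 -> miss, frames {3,0,6,2,7}
4 -> miss, evict 3, frames {0,6,2,7,4}
2 -> hit
0 -> hit
7 -> hit
0 -> hit
5 -> miss, evict 0, frames {6,2,7,4,5}
7 -> hit
2 -> hit
5 -> hit
Page faults: 7.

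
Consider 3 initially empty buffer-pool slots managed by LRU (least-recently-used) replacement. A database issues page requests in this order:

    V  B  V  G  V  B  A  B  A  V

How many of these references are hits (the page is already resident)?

V -> miss, frames {V}
B -> miss, frames {V,B}
V -> hit
G -> miss, frames {B,V,G}
V -> hit
B -> hit
A -> miss, evict G, frames {V,B,A}
B -> hit
A -> hit
V -> hit
Hits: 6.

6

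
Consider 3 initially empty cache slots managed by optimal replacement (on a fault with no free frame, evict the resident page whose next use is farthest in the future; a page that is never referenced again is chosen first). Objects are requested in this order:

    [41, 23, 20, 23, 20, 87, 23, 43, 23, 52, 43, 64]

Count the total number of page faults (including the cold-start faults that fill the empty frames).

7

41: fault, frames (41)
23: fault, frames (41 23)
20: fault, frames (41 23 20)
23: hit
20: hit
87: fault, evict 20, frames (41 23 87)
23: hit
43: fault, evict 87, frames (41 23 43)
23: hit
52: fault, evict 23, frames (41 43 52)
43: hit
64: fault, evict 52, frames (41 43 64)
Page faults: 7.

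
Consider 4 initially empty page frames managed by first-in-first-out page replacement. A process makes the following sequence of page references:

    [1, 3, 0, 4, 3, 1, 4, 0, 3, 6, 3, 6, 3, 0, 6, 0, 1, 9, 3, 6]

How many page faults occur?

1: fault, frames [1]
3: fault, frames [1, 3]
0: fault, frames [1, 3, 0]
4: fault, frames [1, 3, 0, 4]
3: hit
1: hit
4: hit
0: hit
3: hit
6: fault, evict 1, frames [3, 0, 4, 6]
3: hit
6: hit
3: hit
0: hit
6: hit
0: hit
1: fault, evict 3, frames [0, 4, 6, 1]
9: fault, evict 0, frames [4, 6, 1, 9]
3: fault, evict 4, frames [6, 1, 9, 3]
6: hit
Page faults: 8.

8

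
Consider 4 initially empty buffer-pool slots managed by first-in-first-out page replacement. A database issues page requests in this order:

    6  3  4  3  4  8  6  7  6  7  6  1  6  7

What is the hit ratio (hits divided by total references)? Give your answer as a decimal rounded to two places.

0.50

6 -> miss, frames {6}
3 -> miss, frames {6,3}
4 -> miss, frames {6,3,4}
3 -> hit
4 -> hit
8 -> miss, frames {6,3,4,8}
6 -> hit
7 -> miss, evict 6, frames {3,4,8,7}
6 -> miss, evict 3, frames {4,8,7,6}
7 -> hit
6 -> hit
1 -> miss, evict 4, frames {8,7,6,1}
6 -> hit
7 -> hit
Hits: 7 of 14 references → 7/14 = 0.5000.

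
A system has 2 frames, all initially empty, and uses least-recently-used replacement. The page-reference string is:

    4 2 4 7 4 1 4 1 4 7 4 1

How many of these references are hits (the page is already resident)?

4: miss, frames (4)
2: miss, frames (4 2)
4: hit
7: miss, evict 2, frames (4 7)
4: hit
1: miss, evict 7, frames (4 1)
4: hit
1: hit
4: hit
7: miss, evict 1, frames (4 7)
4: hit
1: miss, evict 7, frames (4 1)
Hits: 6.

6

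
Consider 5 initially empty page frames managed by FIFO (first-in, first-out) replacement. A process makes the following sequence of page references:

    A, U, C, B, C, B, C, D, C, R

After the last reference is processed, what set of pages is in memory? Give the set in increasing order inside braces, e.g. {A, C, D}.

A -> miss, frames [A]
U -> miss, frames [A, U]
C -> miss, frames [A, U, C]
B -> miss, frames [A, U, C, B]
C -> hit
B -> hit
C -> hit
D -> miss, frames [A, U, C, B, D]
C -> hit
R -> miss, evict A, frames [U, C, B, D, R]

{B, C, D, R, U}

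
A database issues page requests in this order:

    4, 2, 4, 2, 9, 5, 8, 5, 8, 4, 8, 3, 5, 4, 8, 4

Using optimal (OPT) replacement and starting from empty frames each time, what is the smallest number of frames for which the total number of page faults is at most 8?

3

f=1: 16 faults
f=2: 9 faults
f=3: 7 faults
f=4: 6 faults
f=5: 6 faults
f=6: 6 faults
Smallest f with faults ≤ 8 is 3.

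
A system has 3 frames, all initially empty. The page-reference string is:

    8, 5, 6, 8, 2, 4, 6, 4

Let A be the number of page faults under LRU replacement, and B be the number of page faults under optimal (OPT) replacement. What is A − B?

Under LRU: F F F . F F F . → 6 faults.
Under OPT: F F F . F F . . → 5 faults.
A − B = 6 − 5 = 1.

1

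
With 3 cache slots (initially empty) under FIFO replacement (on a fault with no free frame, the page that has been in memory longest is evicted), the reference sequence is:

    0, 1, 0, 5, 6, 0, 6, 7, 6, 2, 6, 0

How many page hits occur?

0 → fault, frames {0}
1 → fault, frames {0,1}
0 → hit
5 → fault, frames {0,1,5}
6 → fault, evict 0, frames {1,5,6}
0 → fault, evict 1, frames {5,6,0}
6 → hit
7 → fault, evict 5, frames {6,0,7}
6 → hit
2 → fault, evict 6, frames {0,7,2}
6 → fault, evict 0, frames {7,2,6}
0 → fault, evict 7, frames {2,6,0}
Hits: 3.

3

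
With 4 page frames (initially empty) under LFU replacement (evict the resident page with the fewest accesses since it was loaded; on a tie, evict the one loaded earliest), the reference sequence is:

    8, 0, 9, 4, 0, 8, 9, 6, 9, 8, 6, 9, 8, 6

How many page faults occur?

8 → fault, frames [8]
0 → fault, frames [8, 0]
9 → fault, frames [8, 0, 9]
4 → fault, frames [8, 0, 9, 4]
0 → hit
8 → hit
9 → hit
6 → fault, evict 4, frames [8, 0, 9, 6]
9 → hit
8 → hit
6 → hit
9 → hit
8 → hit
6 → hit
Page faults: 5.

5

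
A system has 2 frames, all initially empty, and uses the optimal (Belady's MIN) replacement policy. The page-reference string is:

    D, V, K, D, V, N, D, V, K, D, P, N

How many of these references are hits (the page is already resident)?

3

D -> fault, frames (D)
V -> fault, frames (D V)
K -> fault, evict V, frames (D K)
D -> hit
V -> fault, evict K, frames (D V)
N -> fault, evict V, frames (D N)
D -> hit
V -> fault, evict N, frames (D V)
K -> fault, evict V, frames (D K)
D -> hit
P -> fault, evict K, frames (D P)
N -> fault, evict P, frames (D N)
Hits: 3.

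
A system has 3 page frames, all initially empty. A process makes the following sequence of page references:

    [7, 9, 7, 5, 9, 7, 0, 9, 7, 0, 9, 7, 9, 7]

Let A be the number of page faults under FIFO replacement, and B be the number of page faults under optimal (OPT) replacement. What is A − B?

2

Under FIFO: F F . F . . F . F . F . . . → 6 faults.
Under OPT: F F . F . . F . . . . . . . → 4 faults.
A − B = 6 − 4 = 2.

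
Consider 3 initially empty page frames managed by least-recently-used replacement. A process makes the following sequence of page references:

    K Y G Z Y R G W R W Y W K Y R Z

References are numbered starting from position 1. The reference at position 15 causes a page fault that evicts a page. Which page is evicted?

pos 1: K -> fault, frames {K}
pos 2: Y -> fault, frames {K,Y}
pos 3: G -> fault, frames {K,Y,G}
pos 4: Z -> fault, evict K, frames {Y,G,Z}
pos 5: Y -> hit
pos 6: R -> fault, evict G, frames {Z,Y,R}
pos 7: G -> fault, evict Z, frames {Y,R,G}
pos 8: W -> fault, evict Y, frames {R,G,W}
pos 9: R -> hit
pos 10: W -> hit
pos 11: Y -> fault, evict G, frames {R,W,Y}
pos 12: W -> hit
pos 13: K -> fault, evict R, frames {Y,W,K}
pos 14: Y -> hit
pos 15: R -> fault, evict W, frames {K,Y,R}
At position 15, page W is evicted.

W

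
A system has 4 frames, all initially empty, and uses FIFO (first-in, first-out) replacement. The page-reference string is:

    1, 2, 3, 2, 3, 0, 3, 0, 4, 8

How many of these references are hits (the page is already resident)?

4

1: fault, frames (1)
2: fault, frames (1 2)
3: fault, frames (1 2 3)
2: hit
3: hit
0: fault, frames (1 2 3 0)
3: hit
0: hit
4: fault, evict 1, frames (2 3 0 4)
8: fault, evict 2, frames (3 0 4 8)
Hits: 4.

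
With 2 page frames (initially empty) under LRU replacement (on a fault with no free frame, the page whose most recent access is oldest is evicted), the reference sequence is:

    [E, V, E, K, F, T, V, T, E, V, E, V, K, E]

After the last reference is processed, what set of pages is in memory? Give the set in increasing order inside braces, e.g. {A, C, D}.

E -> fault, frames {E}
V -> fault, frames {E,V}
E -> hit
K -> fault, evict V, frames {E,K}
F -> fault, evict E, frames {K,F}
T -> fault, evict K, frames {F,T}
V -> fault, evict F, frames {T,V}
T -> hit
E -> fault, evict V, frames {T,E}
V -> fault, evict T, frames {E,V}
E -> hit
V -> hit
K -> fault, evict E, frames {V,K}
E -> fault, evict V, frames {K,E}

{E, K}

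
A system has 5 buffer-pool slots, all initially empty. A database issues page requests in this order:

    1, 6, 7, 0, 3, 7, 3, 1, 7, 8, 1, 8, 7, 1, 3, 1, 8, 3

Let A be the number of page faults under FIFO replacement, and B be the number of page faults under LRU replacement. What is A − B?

Under FIFO: F F F F F . . . . F F . . . . . . . → 7 faults.
Under LRU: F F F F F . . . . F . . . . . . . . → 6 faults.
A − B = 7 − 6 = 1.

1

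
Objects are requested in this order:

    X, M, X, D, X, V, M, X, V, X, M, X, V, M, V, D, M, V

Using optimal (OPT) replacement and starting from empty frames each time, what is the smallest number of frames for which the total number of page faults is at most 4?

f=1: 18 faults
f=2: 10 faults
f=3: 5 faults
f=4: 4 faults
Smallest f with faults ≤ 4 is 4.

4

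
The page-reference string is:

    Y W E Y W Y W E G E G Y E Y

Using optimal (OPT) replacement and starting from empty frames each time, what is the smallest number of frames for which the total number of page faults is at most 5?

3

f=1: 14 faults
f=2: 7 faults
f=3: 4 faults
f=4: 4 faults
Smallest f with faults ≤ 5 is 3.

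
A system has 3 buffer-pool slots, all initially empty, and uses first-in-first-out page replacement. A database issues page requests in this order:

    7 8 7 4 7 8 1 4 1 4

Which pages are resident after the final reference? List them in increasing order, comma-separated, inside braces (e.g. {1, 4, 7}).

7 → fault, frames (7)
8 → fault, frames (7 8)
7 → hit
4 → fault, frames (7 8 4)
7 → hit
8 → hit
1 → fault, evict 7, frames (8 4 1)
4 → hit
1 → hit
4 → hit

{1, 4, 8}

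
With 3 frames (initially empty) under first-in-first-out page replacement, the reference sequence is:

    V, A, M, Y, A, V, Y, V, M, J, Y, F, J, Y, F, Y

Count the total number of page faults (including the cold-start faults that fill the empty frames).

8

V: miss, frames [V]
A: miss, frames [V, A]
M: miss, frames [V, A, M]
Y: miss, evict V, frames [A, M, Y]
A: hit
V: miss, evict A, frames [M, Y, V]
Y: hit
V: hit
M: hit
J: miss, evict M, frames [Y, V, J]
Y: hit
F: miss, evict Y, frames [V, J, F]
J: hit
Y: miss, evict V, frames [J, F, Y]
F: hit
Y: hit
Page faults: 8.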